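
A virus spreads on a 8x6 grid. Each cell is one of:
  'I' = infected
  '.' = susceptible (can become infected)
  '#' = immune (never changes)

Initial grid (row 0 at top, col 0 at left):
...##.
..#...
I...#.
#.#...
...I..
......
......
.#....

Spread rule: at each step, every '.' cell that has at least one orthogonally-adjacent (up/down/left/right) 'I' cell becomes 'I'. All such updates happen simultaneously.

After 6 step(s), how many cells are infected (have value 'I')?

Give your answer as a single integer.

Answer: 41

Derivation:
Step 0 (initial): 2 infected
Step 1: +6 new -> 8 infected
Step 2: +11 new -> 19 infected
Step 3: +9 new -> 28 infected
Step 4: +8 new -> 36 infected
Step 5: +3 new -> 39 infected
Step 6: +2 new -> 41 infected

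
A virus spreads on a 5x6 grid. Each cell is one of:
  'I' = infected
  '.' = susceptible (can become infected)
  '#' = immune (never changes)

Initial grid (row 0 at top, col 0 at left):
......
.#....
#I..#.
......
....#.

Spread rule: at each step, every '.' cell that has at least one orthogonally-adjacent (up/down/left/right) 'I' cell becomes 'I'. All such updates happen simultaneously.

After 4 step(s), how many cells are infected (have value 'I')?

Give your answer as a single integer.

Step 0 (initial): 1 infected
Step 1: +2 new -> 3 infected
Step 2: +5 new -> 8 infected
Step 3: +5 new -> 13 infected
Step 4: +5 new -> 18 infected

Answer: 18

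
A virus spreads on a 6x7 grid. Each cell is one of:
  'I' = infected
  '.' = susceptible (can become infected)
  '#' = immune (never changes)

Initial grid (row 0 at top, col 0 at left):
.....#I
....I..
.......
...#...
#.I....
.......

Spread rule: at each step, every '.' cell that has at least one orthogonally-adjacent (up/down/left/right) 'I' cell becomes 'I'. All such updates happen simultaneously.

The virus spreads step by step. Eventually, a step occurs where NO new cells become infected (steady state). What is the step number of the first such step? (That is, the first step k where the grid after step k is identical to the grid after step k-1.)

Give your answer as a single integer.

Answer: 6

Derivation:
Step 0 (initial): 3 infected
Step 1: +9 new -> 12 infected
Step 2: +11 new -> 23 infected
Step 3: +9 new -> 32 infected
Step 4: +5 new -> 37 infected
Step 5: +2 new -> 39 infected
Step 6: +0 new -> 39 infected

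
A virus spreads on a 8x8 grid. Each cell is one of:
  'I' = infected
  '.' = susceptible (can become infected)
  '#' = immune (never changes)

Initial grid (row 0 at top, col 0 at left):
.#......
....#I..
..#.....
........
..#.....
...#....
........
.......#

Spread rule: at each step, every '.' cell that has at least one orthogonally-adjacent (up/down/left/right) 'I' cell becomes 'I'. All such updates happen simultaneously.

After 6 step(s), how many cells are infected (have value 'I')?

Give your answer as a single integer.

Step 0 (initial): 1 infected
Step 1: +3 new -> 4 infected
Step 2: +6 new -> 10 infected
Step 3: +7 new -> 17 infected
Step 4: +7 new -> 24 infected
Step 5: +7 new -> 31 infected
Step 6: +6 new -> 37 infected

Answer: 37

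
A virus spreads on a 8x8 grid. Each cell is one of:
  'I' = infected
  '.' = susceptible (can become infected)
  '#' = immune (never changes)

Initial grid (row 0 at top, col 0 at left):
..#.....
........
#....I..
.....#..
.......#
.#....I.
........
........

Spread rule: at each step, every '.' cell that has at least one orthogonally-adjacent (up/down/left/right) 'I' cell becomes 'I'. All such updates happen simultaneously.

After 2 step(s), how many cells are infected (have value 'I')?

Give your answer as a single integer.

Answer: 21

Derivation:
Step 0 (initial): 2 infected
Step 1: +7 new -> 9 infected
Step 2: +12 new -> 21 infected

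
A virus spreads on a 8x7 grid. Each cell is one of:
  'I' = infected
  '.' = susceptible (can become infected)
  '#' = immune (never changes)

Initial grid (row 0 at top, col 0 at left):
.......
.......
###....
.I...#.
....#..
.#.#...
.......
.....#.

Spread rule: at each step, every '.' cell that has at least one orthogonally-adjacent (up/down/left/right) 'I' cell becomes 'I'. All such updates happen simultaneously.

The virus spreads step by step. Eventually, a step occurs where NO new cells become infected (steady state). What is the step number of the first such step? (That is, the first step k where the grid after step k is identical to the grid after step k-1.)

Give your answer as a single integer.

Answer: 10

Derivation:
Step 0 (initial): 1 infected
Step 1: +3 new -> 4 infected
Step 2: +3 new -> 7 infected
Step 3: +5 new -> 12 infected
Step 4: +4 new -> 16 infected
Step 5: +8 new -> 24 infected
Step 6: +8 new -> 32 infected
Step 7: +8 new -> 40 infected
Step 8: +5 new -> 45 infected
Step 9: +3 new -> 48 infected
Step 10: +0 new -> 48 infected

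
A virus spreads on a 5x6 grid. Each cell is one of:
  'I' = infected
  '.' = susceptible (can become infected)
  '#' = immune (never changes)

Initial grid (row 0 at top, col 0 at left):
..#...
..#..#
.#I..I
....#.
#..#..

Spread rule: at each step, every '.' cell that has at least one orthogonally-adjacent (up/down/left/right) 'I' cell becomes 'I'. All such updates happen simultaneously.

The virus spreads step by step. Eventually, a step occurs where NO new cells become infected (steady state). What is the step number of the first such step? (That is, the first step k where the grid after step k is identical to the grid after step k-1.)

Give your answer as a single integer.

Answer: 8

Derivation:
Step 0 (initial): 2 infected
Step 1: +4 new -> 6 infected
Step 2: +6 new -> 12 infected
Step 3: +5 new -> 17 infected
Step 4: +2 new -> 19 infected
Step 5: +1 new -> 20 infected
Step 6: +2 new -> 22 infected
Step 7: +1 new -> 23 infected
Step 8: +0 new -> 23 infected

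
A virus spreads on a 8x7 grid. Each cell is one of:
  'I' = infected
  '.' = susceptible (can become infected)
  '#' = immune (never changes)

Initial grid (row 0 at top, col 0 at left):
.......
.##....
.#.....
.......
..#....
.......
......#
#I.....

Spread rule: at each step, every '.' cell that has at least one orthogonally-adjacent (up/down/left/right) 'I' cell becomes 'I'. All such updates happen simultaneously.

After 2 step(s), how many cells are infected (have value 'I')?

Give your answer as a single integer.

Answer: 7

Derivation:
Step 0 (initial): 1 infected
Step 1: +2 new -> 3 infected
Step 2: +4 new -> 7 infected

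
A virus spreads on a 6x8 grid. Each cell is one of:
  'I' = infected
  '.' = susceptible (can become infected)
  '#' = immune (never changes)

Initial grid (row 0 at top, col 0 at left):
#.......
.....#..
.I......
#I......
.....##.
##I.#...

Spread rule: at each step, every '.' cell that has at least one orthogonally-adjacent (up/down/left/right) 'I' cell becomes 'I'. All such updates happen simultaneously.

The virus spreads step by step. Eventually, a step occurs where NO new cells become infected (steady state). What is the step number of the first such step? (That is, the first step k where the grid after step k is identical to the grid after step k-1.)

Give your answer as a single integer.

Step 0 (initial): 3 infected
Step 1: +7 new -> 10 infected
Step 2: +7 new -> 17 infected
Step 3: +5 new -> 22 infected
Step 4: +4 new -> 26 infected
Step 5: +3 new -> 29 infected
Step 6: +4 new -> 33 infected
Step 7: +3 new -> 36 infected
Step 8: +2 new -> 38 infected
Step 9: +1 new -> 39 infected
Step 10: +1 new -> 40 infected
Step 11: +0 new -> 40 infected

Answer: 11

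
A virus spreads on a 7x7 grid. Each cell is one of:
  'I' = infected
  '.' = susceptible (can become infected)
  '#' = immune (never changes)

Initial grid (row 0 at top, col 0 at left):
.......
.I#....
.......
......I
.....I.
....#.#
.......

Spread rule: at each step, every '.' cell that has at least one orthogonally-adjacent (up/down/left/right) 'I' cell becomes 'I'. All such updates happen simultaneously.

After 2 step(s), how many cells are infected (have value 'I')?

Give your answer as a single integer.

Step 0 (initial): 3 infected
Step 1: +8 new -> 11 infected
Step 2: +10 new -> 21 infected

Answer: 21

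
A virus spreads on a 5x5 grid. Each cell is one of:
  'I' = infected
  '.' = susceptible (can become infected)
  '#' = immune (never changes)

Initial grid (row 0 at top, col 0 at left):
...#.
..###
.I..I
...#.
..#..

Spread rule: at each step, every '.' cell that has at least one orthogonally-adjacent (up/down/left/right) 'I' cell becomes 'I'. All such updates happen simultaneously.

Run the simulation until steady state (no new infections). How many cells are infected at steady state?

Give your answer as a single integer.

Answer: 18

Derivation:
Step 0 (initial): 2 infected
Step 1: +6 new -> 8 infected
Step 2: +6 new -> 14 infected
Step 3: +4 new -> 18 infected
Step 4: +0 new -> 18 infected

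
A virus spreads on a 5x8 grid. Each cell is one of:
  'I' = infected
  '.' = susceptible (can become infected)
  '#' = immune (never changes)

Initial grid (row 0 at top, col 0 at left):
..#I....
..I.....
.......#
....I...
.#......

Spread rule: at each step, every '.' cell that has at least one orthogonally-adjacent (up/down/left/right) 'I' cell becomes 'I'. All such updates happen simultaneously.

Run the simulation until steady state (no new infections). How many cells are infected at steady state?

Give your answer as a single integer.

Answer: 37

Derivation:
Step 0 (initial): 3 infected
Step 1: +8 new -> 11 infected
Step 2: +11 new -> 22 infected
Step 3: +9 new -> 31 infected
Step 4: +4 new -> 35 infected
Step 5: +2 new -> 37 infected
Step 6: +0 new -> 37 infected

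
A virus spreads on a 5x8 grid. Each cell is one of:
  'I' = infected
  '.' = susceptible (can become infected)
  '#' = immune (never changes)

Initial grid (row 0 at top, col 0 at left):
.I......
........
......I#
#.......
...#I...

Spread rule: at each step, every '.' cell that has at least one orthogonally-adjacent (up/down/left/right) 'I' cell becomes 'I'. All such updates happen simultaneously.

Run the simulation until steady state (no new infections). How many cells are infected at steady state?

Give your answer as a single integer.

Answer: 37

Derivation:
Step 0 (initial): 3 infected
Step 1: +8 new -> 11 infected
Step 2: +12 new -> 23 infected
Step 3: +11 new -> 34 infected
Step 4: +2 new -> 36 infected
Step 5: +1 new -> 37 infected
Step 6: +0 new -> 37 infected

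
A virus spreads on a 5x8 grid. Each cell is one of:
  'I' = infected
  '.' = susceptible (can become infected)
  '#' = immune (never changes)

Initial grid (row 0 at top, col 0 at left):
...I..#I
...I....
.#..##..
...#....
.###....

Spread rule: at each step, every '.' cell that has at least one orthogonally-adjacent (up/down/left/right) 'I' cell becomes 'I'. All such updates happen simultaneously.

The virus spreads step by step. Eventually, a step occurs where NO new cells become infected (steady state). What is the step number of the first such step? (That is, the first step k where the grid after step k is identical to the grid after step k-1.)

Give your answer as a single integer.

Step 0 (initial): 3 infected
Step 1: +6 new -> 9 infected
Step 2: +7 new -> 16 infected
Step 3: +5 new -> 21 infected
Step 4: +4 new -> 25 infected
Step 5: +3 new -> 28 infected
Step 6: +3 new -> 31 infected
Step 7: +1 new -> 32 infected
Step 8: +0 new -> 32 infected

Answer: 8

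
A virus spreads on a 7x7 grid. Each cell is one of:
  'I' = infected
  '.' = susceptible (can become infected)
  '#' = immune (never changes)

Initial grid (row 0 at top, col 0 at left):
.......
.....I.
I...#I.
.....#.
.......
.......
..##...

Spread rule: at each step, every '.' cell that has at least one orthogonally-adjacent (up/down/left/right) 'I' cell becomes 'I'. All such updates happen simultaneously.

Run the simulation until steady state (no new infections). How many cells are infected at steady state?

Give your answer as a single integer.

Answer: 45

Derivation:
Step 0 (initial): 3 infected
Step 1: +7 new -> 10 infected
Step 2: +9 new -> 19 infected
Step 3: +8 new -> 27 infected
Step 4: +7 new -> 34 infected
Step 5: +7 new -> 41 infected
Step 6: +3 new -> 44 infected
Step 7: +1 new -> 45 infected
Step 8: +0 new -> 45 infected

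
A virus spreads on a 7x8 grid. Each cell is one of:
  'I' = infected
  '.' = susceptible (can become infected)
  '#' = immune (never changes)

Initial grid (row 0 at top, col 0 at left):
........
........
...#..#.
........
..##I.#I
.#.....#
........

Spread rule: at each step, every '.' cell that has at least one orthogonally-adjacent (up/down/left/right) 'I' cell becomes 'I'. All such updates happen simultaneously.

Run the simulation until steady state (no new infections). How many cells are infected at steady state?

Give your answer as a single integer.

Answer: 49

Derivation:
Step 0 (initial): 2 infected
Step 1: +4 new -> 6 infected
Step 2: +8 new -> 14 infected
Step 3: +8 new -> 22 infected
Step 4: +9 new -> 31 infected
Step 5: +9 new -> 40 infected
Step 6: +5 new -> 45 infected
Step 7: +3 new -> 48 infected
Step 8: +1 new -> 49 infected
Step 9: +0 new -> 49 infected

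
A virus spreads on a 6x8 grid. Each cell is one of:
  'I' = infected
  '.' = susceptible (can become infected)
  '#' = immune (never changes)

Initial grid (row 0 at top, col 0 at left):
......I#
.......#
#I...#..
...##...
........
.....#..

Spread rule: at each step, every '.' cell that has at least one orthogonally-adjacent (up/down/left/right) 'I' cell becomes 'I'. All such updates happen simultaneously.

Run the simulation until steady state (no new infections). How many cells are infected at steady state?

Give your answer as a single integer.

Answer: 41

Derivation:
Step 0 (initial): 2 infected
Step 1: +5 new -> 7 infected
Step 2: +10 new -> 17 infected
Step 3: +11 new -> 28 infected
Step 4: +6 new -> 34 infected
Step 5: +5 new -> 39 infected
Step 6: +2 new -> 41 infected
Step 7: +0 new -> 41 infected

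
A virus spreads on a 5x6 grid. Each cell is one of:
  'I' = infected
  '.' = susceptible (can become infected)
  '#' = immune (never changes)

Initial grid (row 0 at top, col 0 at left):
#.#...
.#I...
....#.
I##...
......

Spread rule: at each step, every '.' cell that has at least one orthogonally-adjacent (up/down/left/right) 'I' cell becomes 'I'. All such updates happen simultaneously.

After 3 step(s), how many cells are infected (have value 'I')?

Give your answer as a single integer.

Step 0 (initial): 2 infected
Step 1: +4 new -> 6 infected
Step 2: +6 new -> 12 infected
Step 3: +4 new -> 16 infected

Answer: 16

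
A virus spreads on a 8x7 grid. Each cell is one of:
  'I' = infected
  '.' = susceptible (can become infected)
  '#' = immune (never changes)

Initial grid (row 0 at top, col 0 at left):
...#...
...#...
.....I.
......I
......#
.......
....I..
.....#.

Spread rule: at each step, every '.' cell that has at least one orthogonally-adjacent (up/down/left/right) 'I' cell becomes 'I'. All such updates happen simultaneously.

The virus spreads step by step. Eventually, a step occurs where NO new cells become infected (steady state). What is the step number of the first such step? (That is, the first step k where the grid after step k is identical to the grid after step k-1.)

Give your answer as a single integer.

Answer: 8

Derivation:
Step 0 (initial): 3 infected
Step 1: +8 new -> 11 infected
Step 2: +12 new -> 23 infected
Step 3: +10 new -> 33 infected
Step 4: +7 new -> 40 infected
Step 5: +7 new -> 47 infected
Step 6: +4 new -> 51 infected
Step 7: +1 new -> 52 infected
Step 8: +0 new -> 52 infected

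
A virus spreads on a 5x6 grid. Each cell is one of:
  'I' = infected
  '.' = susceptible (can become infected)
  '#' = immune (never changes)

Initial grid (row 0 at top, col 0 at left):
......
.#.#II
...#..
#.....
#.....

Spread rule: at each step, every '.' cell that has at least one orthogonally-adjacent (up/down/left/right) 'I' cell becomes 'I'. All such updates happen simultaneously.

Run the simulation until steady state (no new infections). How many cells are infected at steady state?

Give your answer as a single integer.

Answer: 25

Derivation:
Step 0 (initial): 2 infected
Step 1: +4 new -> 6 infected
Step 2: +3 new -> 9 infected
Step 3: +4 new -> 13 infected
Step 4: +4 new -> 17 infected
Step 5: +4 new -> 21 infected
Step 6: +3 new -> 24 infected
Step 7: +1 new -> 25 infected
Step 8: +0 new -> 25 infected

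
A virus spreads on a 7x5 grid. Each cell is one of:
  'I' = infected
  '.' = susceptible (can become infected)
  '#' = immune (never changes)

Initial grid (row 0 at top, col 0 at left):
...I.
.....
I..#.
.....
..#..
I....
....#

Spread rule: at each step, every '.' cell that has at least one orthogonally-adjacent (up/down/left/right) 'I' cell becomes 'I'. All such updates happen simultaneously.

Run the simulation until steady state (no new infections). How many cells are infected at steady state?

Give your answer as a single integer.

Answer: 32

Derivation:
Step 0 (initial): 3 infected
Step 1: +9 new -> 12 infected
Step 2: +10 new -> 22 infected
Step 3: +4 new -> 26 infected
Step 4: +5 new -> 31 infected
Step 5: +1 new -> 32 infected
Step 6: +0 new -> 32 infected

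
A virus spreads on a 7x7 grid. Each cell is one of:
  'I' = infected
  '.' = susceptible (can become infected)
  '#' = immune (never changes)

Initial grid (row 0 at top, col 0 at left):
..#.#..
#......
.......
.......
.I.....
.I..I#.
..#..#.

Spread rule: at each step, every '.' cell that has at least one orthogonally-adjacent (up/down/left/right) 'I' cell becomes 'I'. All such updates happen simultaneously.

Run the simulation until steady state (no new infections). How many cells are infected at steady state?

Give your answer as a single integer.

Answer: 43

Derivation:
Step 0 (initial): 3 infected
Step 1: +9 new -> 12 infected
Step 2: +8 new -> 20 infected
Step 3: +7 new -> 27 infected
Step 4: +7 new -> 34 infected
Step 5: +5 new -> 39 infected
Step 6: +3 new -> 42 infected
Step 7: +1 new -> 43 infected
Step 8: +0 new -> 43 infected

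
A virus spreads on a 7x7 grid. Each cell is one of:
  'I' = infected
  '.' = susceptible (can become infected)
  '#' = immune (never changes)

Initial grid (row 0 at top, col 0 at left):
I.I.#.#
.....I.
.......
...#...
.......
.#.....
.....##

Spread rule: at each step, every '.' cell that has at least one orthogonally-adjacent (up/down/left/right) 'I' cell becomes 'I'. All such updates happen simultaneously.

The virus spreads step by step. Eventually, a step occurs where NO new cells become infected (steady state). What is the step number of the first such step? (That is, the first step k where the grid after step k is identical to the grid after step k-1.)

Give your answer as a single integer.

Step 0 (initial): 3 infected
Step 1: +8 new -> 11 infected
Step 2: +7 new -> 18 infected
Step 3: +7 new -> 25 infected
Step 4: +6 new -> 31 infected
Step 5: +6 new -> 37 infected
Step 6: +4 new -> 41 infected
Step 7: +2 new -> 43 infected
Step 8: +0 new -> 43 infected

Answer: 8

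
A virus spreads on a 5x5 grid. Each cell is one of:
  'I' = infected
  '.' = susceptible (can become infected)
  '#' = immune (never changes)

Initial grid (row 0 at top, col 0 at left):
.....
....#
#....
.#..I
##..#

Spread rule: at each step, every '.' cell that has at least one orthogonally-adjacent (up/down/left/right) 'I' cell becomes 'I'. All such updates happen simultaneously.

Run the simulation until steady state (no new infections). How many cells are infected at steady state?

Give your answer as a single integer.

Answer: 18

Derivation:
Step 0 (initial): 1 infected
Step 1: +2 new -> 3 infected
Step 2: +3 new -> 6 infected
Step 3: +3 new -> 9 infected
Step 4: +3 new -> 12 infected
Step 5: +3 new -> 15 infected
Step 6: +2 new -> 17 infected
Step 7: +1 new -> 18 infected
Step 8: +0 new -> 18 infected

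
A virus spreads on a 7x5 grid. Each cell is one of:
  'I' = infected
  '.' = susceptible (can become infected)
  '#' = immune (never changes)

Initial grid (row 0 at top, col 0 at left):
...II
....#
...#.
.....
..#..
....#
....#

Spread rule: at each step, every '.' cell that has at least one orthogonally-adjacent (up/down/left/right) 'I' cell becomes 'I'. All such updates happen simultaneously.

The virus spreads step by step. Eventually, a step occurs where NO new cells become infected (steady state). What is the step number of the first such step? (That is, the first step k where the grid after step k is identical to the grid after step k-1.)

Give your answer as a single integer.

Answer: 10

Derivation:
Step 0 (initial): 2 infected
Step 1: +2 new -> 4 infected
Step 2: +2 new -> 6 infected
Step 3: +3 new -> 9 infected
Step 4: +3 new -> 12 infected
Step 5: +3 new -> 15 infected
Step 6: +4 new -> 19 infected
Step 7: +5 new -> 24 infected
Step 8: +4 new -> 28 infected
Step 9: +2 new -> 30 infected
Step 10: +0 new -> 30 infected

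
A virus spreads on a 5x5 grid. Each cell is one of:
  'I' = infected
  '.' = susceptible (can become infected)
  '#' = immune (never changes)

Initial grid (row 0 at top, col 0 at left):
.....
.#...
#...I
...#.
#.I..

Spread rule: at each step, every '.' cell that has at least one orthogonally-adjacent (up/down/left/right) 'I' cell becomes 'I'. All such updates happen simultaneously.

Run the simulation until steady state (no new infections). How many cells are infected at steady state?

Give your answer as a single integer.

Step 0 (initial): 2 infected
Step 1: +6 new -> 8 infected
Step 2: +5 new -> 13 infected
Step 3: +4 new -> 17 infected
Step 4: +1 new -> 18 infected
Step 5: +1 new -> 19 infected
Step 6: +1 new -> 20 infected
Step 7: +1 new -> 21 infected
Step 8: +0 new -> 21 infected

Answer: 21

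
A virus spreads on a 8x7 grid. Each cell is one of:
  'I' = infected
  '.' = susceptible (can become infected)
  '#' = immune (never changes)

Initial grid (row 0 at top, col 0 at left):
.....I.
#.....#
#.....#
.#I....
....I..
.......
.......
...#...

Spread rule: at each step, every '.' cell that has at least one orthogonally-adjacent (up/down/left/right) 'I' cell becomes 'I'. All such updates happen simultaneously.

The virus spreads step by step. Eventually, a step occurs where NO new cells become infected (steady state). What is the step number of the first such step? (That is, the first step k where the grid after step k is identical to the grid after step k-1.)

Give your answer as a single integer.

Answer: 7

Derivation:
Step 0 (initial): 3 infected
Step 1: +10 new -> 13 infected
Step 2: +14 new -> 27 infected
Step 3: +11 new -> 38 infected
Step 4: +7 new -> 45 infected
Step 5: +4 new -> 49 infected
Step 6: +1 new -> 50 infected
Step 7: +0 new -> 50 infected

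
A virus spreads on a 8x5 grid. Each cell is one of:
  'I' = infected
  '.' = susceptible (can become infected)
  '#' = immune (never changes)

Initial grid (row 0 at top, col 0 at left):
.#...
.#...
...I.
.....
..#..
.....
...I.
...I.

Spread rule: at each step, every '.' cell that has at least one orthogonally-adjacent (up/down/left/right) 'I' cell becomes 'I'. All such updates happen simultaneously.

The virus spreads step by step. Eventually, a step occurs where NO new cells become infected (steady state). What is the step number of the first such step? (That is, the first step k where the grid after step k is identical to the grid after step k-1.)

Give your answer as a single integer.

Answer: 6

Derivation:
Step 0 (initial): 3 infected
Step 1: +9 new -> 12 infected
Step 2: +11 new -> 23 infected
Step 3: +8 new -> 31 infected
Step 4: +4 new -> 35 infected
Step 5: +2 new -> 37 infected
Step 6: +0 new -> 37 infected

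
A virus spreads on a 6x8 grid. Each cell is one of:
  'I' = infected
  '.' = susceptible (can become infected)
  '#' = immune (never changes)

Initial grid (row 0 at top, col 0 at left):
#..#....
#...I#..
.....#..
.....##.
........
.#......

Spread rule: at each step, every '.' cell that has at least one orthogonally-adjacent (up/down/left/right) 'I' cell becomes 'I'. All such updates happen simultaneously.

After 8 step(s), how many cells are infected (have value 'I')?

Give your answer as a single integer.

Step 0 (initial): 1 infected
Step 1: +3 new -> 4 infected
Step 2: +4 new -> 8 infected
Step 3: +6 new -> 14 infected
Step 4: +8 new -> 22 infected
Step 5: +8 new -> 30 infected
Step 6: +6 new -> 36 infected
Step 7: +3 new -> 39 infected
Step 8: +1 new -> 40 infected

Answer: 40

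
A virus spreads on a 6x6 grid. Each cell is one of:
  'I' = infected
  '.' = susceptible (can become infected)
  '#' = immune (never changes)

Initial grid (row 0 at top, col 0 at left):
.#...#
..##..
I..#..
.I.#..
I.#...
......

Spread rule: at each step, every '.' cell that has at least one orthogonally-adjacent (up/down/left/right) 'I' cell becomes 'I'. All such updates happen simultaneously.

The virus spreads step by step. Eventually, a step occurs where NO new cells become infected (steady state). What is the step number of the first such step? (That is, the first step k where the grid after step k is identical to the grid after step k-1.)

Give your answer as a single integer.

Step 0 (initial): 3 infected
Step 1: +6 new -> 9 infected
Step 2: +4 new -> 13 infected
Step 3: +1 new -> 14 infected
Step 4: +1 new -> 15 infected
Step 5: +2 new -> 17 infected
Step 6: +2 new -> 19 infected
Step 7: +2 new -> 21 infected
Step 8: +2 new -> 23 infected
Step 9: +2 new -> 25 infected
Step 10: +2 new -> 27 infected
Step 11: +1 new -> 28 infected
Step 12: +1 new -> 29 infected
Step 13: +0 new -> 29 infected

Answer: 13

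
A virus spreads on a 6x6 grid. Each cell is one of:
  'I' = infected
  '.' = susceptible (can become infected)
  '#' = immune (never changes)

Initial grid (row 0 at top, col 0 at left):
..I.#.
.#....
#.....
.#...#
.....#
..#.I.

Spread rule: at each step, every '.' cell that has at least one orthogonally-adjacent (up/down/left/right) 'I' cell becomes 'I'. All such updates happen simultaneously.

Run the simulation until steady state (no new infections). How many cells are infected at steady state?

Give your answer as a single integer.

Step 0 (initial): 2 infected
Step 1: +6 new -> 8 infected
Step 2: +5 new -> 13 infected
Step 3: +8 new -> 21 infected
Step 4: +3 new -> 24 infected
Step 5: +3 new -> 27 infected
Step 6: +2 new -> 29 infected
Step 7: +0 new -> 29 infected

Answer: 29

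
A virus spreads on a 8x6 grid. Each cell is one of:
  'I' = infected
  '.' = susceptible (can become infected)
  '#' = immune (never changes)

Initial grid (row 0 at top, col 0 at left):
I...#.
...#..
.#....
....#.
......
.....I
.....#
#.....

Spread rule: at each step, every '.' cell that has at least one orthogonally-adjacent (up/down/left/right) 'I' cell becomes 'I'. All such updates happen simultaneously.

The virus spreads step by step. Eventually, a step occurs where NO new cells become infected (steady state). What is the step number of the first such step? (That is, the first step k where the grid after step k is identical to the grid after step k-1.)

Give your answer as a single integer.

Step 0 (initial): 2 infected
Step 1: +4 new -> 6 infected
Step 2: +7 new -> 13 infected
Step 3: +8 new -> 21 infected
Step 4: +11 new -> 32 infected
Step 5: +8 new -> 40 infected
Step 6: +2 new -> 42 infected
Step 7: +0 new -> 42 infected

Answer: 7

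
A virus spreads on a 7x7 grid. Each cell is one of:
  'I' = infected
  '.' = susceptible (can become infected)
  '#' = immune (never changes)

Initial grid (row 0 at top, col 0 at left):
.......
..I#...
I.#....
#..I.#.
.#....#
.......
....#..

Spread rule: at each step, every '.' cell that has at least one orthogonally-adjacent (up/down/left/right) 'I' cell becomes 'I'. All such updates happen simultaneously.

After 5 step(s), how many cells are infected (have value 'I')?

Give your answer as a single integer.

Step 0 (initial): 3 infected
Step 1: +8 new -> 11 infected
Step 2: +8 new -> 19 infected
Step 3: +7 new -> 26 infected
Step 4: +6 new -> 32 infected
Step 5: +7 new -> 39 infected

Answer: 39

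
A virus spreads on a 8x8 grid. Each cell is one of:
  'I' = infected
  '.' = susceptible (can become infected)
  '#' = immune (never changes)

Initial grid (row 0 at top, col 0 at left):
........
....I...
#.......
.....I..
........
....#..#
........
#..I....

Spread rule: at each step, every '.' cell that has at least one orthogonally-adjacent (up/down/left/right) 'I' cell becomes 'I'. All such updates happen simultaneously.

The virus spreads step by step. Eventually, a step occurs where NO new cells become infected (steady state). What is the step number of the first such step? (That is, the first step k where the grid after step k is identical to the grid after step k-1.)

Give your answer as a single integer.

Step 0 (initial): 3 infected
Step 1: +11 new -> 14 infected
Step 2: +16 new -> 30 infected
Step 3: +14 new -> 44 infected
Step 4: +10 new -> 54 infected
Step 5: +5 new -> 59 infected
Step 6: +1 new -> 60 infected
Step 7: +0 new -> 60 infected

Answer: 7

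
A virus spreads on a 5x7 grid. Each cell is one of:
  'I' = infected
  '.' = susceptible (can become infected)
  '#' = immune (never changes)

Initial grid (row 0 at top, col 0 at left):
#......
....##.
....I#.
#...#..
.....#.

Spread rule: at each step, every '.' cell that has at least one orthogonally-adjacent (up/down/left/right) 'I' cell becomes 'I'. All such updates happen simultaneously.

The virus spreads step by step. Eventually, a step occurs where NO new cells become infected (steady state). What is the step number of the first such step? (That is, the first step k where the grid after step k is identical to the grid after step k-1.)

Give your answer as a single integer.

Step 0 (initial): 1 infected
Step 1: +1 new -> 2 infected
Step 2: +3 new -> 5 infected
Step 3: +5 new -> 10 infected
Step 4: +7 new -> 17 infected
Step 5: +4 new -> 21 infected
Step 6: +2 new -> 23 infected
Step 7: +1 new -> 24 infected
Step 8: +1 new -> 25 infected
Step 9: +1 new -> 26 infected
Step 10: +2 new -> 28 infected
Step 11: +0 new -> 28 infected

Answer: 11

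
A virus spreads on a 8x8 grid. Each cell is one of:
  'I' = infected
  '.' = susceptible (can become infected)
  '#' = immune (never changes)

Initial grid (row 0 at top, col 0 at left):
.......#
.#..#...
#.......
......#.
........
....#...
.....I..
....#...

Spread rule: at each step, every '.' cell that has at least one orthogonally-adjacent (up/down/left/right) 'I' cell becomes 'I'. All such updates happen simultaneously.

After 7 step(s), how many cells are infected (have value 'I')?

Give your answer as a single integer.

Answer: 49

Derivation:
Step 0 (initial): 1 infected
Step 1: +4 new -> 5 infected
Step 2: +5 new -> 10 infected
Step 3: +8 new -> 18 infected
Step 4: +7 new -> 25 infected
Step 5: +9 new -> 34 infected
Step 6: +8 new -> 42 infected
Step 7: +7 new -> 49 infected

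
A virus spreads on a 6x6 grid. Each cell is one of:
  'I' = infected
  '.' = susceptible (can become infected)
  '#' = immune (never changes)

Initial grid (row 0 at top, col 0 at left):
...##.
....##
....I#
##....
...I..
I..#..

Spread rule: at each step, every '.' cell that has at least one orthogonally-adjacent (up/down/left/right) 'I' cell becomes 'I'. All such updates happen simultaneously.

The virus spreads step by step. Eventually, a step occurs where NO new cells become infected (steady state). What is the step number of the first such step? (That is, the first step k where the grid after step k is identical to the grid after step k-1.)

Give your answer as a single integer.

Answer: 7

Derivation:
Step 0 (initial): 3 infected
Step 1: +7 new -> 10 infected
Step 2: +8 new -> 18 infected
Step 3: +3 new -> 21 infected
Step 4: +3 new -> 24 infected
Step 5: +2 new -> 26 infected
Step 6: +1 new -> 27 infected
Step 7: +0 new -> 27 infected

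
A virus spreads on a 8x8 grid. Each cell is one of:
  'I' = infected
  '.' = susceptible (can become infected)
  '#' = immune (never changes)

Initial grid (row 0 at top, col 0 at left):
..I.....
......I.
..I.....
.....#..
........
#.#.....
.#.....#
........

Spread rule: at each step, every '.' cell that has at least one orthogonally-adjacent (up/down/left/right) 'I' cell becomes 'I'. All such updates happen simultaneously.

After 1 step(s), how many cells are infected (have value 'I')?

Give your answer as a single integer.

Step 0 (initial): 3 infected
Step 1: +10 new -> 13 infected

Answer: 13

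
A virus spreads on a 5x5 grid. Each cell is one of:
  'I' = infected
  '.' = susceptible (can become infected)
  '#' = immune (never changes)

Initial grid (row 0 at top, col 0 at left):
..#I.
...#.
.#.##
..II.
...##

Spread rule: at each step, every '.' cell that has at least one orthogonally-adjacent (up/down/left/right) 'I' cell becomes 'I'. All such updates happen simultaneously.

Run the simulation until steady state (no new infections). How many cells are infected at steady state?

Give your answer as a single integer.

Answer: 18

Derivation:
Step 0 (initial): 3 infected
Step 1: +5 new -> 8 infected
Step 2: +4 new -> 12 infected
Step 3: +3 new -> 15 infected
Step 4: +2 new -> 17 infected
Step 5: +1 new -> 18 infected
Step 6: +0 new -> 18 infected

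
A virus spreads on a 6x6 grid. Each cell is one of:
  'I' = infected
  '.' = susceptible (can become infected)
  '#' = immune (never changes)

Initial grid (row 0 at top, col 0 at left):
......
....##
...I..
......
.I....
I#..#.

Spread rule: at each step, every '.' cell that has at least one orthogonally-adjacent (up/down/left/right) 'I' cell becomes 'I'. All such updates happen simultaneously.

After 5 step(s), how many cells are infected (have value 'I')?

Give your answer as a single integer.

Answer: 32

Derivation:
Step 0 (initial): 3 infected
Step 1: +7 new -> 10 infected
Step 2: +9 new -> 19 infected
Step 3: +7 new -> 26 infected
Step 4: +4 new -> 30 infected
Step 5: +2 new -> 32 infected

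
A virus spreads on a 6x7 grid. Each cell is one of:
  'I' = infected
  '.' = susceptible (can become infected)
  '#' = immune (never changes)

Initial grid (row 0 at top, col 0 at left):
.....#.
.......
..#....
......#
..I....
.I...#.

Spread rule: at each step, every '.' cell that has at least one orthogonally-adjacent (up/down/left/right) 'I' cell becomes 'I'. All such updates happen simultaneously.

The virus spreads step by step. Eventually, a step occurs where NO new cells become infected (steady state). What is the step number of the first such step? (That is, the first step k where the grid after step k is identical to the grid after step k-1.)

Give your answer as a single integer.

Step 0 (initial): 2 infected
Step 1: +5 new -> 7 infected
Step 2: +5 new -> 12 infected
Step 3: +6 new -> 18 infected
Step 4: +6 new -> 24 infected
Step 5: +7 new -> 31 infected
Step 6: +5 new -> 36 infected
Step 7: +1 new -> 37 infected
Step 8: +1 new -> 38 infected
Step 9: +0 new -> 38 infected

Answer: 9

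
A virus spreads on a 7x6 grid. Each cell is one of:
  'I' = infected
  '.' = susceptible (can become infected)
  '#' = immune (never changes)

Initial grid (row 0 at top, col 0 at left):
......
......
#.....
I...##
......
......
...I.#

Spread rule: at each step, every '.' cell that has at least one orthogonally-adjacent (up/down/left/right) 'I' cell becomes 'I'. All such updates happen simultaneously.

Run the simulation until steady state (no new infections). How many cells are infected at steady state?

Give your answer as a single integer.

Step 0 (initial): 2 infected
Step 1: +5 new -> 7 infected
Step 2: +8 new -> 15 infected
Step 3: +8 new -> 23 infected
Step 4: +5 new -> 28 infected
Step 5: +4 new -> 32 infected
Step 6: +3 new -> 35 infected
Step 7: +2 new -> 37 infected
Step 8: +1 new -> 38 infected
Step 9: +0 new -> 38 infected

Answer: 38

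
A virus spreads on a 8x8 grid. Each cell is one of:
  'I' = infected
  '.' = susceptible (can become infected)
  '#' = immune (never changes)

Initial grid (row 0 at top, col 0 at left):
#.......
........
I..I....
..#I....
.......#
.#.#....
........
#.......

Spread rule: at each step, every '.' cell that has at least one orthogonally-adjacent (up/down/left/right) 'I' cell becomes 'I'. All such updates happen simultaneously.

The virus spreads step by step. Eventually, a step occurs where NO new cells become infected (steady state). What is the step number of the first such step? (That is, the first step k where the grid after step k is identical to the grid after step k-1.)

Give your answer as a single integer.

Step 0 (initial): 3 infected
Step 1: +8 new -> 11 infected
Step 2: +10 new -> 21 infected
Step 3: +11 new -> 32 infected
Step 4: +9 new -> 41 infected
Step 5: +8 new -> 49 infected
Step 6: +6 new -> 55 infected
Step 7: +2 new -> 57 infected
Step 8: +1 new -> 58 infected
Step 9: +0 new -> 58 infected

Answer: 9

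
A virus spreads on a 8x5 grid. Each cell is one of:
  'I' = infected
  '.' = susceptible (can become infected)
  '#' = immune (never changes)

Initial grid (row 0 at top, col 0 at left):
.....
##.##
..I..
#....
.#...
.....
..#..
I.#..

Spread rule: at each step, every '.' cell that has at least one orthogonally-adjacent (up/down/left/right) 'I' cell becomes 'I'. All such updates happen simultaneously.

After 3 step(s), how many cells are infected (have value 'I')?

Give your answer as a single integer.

Step 0 (initial): 2 infected
Step 1: +6 new -> 8 infected
Step 2: +8 new -> 16 infected
Step 3: +7 new -> 23 infected

Answer: 23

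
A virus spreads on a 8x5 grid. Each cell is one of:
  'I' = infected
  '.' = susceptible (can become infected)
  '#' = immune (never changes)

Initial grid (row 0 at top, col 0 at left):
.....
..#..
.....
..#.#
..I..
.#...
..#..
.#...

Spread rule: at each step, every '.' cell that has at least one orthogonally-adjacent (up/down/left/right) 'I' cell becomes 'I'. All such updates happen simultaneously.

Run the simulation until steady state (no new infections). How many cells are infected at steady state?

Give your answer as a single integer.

Step 0 (initial): 1 infected
Step 1: +3 new -> 4 infected
Step 2: +5 new -> 9 infected
Step 3: +6 new -> 15 infected
Step 4: +8 new -> 23 infected
Step 5: +8 new -> 31 infected
Step 6: +3 new -> 34 infected
Step 7: +0 new -> 34 infected

Answer: 34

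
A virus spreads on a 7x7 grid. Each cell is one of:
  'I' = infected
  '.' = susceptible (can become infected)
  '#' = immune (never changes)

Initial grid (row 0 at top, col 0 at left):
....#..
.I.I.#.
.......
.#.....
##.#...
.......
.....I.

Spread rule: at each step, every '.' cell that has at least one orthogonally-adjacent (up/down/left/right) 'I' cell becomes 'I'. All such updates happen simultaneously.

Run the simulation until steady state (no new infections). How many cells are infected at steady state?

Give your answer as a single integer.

Step 0 (initial): 3 infected
Step 1: +10 new -> 13 infected
Step 2: +10 new -> 23 infected
Step 3: +9 new -> 32 infected
Step 4: +5 new -> 37 infected
Step 5: +3 new -> 40 infected
Step 6: +2 new -> 42 infected
Step 7: +1 new -> 43 infected
Step 8: +0 new -> 43 infected

Answer: 43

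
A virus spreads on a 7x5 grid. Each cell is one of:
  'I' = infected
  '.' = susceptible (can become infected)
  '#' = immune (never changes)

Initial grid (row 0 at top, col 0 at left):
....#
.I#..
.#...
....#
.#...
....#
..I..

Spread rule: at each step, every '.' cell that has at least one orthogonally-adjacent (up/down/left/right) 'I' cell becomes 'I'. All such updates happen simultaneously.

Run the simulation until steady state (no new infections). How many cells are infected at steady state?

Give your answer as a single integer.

Answer: 29

Derivation:
Step 0 (initial): 2 infected
Step 1: +5 new -> 7 infected
Step 2: +8 new -> 15 infected
Step 3: +5 new -> 20 infected
Step 4: +6 new -> 26 infected
Step 5: +2 new -> 28 infected
Step 6: +1 new -> 29 infected
Step 7: +0 new -> 29 infected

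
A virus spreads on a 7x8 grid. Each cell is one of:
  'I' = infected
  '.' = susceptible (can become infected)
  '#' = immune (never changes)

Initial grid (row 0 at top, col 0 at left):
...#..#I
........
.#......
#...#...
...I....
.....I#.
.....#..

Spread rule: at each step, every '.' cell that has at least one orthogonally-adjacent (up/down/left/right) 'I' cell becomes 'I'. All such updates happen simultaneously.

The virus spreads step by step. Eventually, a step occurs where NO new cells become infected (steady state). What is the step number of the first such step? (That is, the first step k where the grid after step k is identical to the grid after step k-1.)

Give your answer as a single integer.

Step 0 (initial): 3 infected
Step 1: +7 new -> 10 infected
Step 2: +10 new -> 20 infected
Step 3: +13 new -> 33 infected
Step 4: +6 new -> 39 infected
Step 5: +5 new -> 44 infected
Step 6: +3 new -> 47 infected
Step 7: +2 new -> 49 infected
Step 8: +0 new -> 49 infected

Answer: 8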